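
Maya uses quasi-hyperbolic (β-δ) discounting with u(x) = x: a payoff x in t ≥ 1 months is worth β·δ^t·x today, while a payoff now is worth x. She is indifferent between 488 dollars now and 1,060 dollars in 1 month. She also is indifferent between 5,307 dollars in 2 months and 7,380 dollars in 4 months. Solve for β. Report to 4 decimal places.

From the later pair, β·δ^2·5307 = β·δ^4·7380; dividing through, δ^2 = 5307/7380 = 0.71911, so δ = 0.84800.
Now use the now-vs-future pair: 488 = β·δ·1060 gives β = 488/(0.84800·1060) ≈ 0.5429.

β ≈ 0.5429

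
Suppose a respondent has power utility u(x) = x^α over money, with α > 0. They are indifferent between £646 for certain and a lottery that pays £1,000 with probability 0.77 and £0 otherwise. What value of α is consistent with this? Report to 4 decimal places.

The lottery's expected utility is 0.77·u(1000) + 0.23·u(0) = 0.77·1000^α (since u(0) = 0 for α > 0).
Equating: 646^α = 0.77·1000^α, i.e. 0.6460^α = 0.77.
Take logs: α = ln 0.77 / ln(646/1000) ≈ 0.598149.

α ≈ 0.5981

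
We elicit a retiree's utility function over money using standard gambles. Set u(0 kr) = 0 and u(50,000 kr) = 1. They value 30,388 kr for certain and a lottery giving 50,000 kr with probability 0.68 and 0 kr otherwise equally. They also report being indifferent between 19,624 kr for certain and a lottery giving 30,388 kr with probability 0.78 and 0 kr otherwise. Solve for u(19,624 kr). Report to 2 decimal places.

0.53

First, u(30,388 kr) = 0.68·u(50,000 kr) + 0.32·u(0 kr) = 0.68.
The second indifference gives u(19,624 kr) = 0.78·u(30,388 kr) + 0.22·u(0 kr) = 0.78·0.68 + 0.22·0.00 = 0.5304.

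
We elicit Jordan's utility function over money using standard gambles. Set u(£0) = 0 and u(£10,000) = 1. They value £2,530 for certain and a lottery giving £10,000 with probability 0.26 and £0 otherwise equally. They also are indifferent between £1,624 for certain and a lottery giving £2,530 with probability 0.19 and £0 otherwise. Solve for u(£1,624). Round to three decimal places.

First, u(£2,530) = 0.26·u(£10,000) + 0.74·u(£0) = 0.26.
Then u(£1,624) = 0.19·u(£2,530) + 0.81·u(£0) = 0.19·0.26 + 0.81·0.00 = 0.0494.

0.049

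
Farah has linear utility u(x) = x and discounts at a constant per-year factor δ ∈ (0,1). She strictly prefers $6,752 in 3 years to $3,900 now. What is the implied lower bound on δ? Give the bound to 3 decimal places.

δ > 0.833

Comparing present values: 3900 < δ^3·6752.
So δ^3 > 3900/6752 = 0.57761; taking the cube root of both positive sides preserves the inequality.
δ > (3900/6752)^(1/3) ≈ 0.833.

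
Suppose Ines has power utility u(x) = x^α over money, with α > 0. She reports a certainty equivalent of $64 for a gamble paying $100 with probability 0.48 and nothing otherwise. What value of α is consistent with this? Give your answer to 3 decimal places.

The lottery's expected utility is 0.48·u(100) + 0.52·u(0) = 0.48·100^α (since u(0) = 0 for α > 0).
Setting u(64) equal to that: 64^α = 0.48·100^α ⇒ (64/100)^α = 0.48.
Taking logs: α·ln(64/100) = ln(0.48), so α = -0.733969 / -0.446287 ≈ 1.645.

α ≈ 1.645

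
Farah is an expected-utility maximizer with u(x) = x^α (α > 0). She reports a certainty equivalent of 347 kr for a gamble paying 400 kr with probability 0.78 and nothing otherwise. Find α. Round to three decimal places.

The lottery's expected utility is 0.78·u(400) + 0.22·u(0) = 0.78·400^α (since u(0) = 0 for α > 0).
Indifference: 347^α = 0.78·400^α, so (347/400)^α = 0.78.
Taking logs: α·ln(347/400) = ln(0.78), so α = -0.248461 / -0.142140 ≈ 1.748.

α ≈ 1.748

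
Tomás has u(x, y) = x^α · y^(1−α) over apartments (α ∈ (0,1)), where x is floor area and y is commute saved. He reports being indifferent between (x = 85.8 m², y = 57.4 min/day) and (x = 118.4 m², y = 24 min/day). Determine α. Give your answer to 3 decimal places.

α ≈ 0.730

The Cobb–Douglas utilities coincide, so 85.8^α·57.4^(1−α) = 118.4^α·24^(1−α).
(85.8/118.4)^α = (24/57.4)^(1−α); take logs: α·ln(85.8/118.4) = (1−α)·ln(24/57.4), i.e. α·-0.322050 = (1−α)·-0.871990.
With A = -0.322050 and B = -0.871990: α·A = (1−α)·B, so α = B/(A+B) = -0.871990/-1.194040 ≈ 0.730.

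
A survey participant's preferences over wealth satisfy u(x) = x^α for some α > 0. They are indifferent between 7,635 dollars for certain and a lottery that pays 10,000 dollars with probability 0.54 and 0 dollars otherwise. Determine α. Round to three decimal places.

The lottery's expected utility is 0.54·u(10000) + 0.46·u(0) = 0.54·10000^α (since u(0) = 0 for α > 0).
Equating: 7635^α = 0.54·10000^α, i.e. 0.7635^α = 0.54.
Taking logs: α·ln(7635/10000) = ln(0.54), so α = -0.616186 / -0.269842 ≈ 2.284.

α ≈ 2.284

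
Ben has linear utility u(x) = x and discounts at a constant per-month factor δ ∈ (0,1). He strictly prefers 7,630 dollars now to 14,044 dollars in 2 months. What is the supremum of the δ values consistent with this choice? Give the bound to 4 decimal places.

Under u(x) = x this choice says 7630 > δ^2·14044.
So δ^2 < 7630/14044 = 0.54329; taking the square root of both positive sides preserves the inequality.
δ < (7630/14044)^(1/2) ≈ 0.7371.

δ < 0.7371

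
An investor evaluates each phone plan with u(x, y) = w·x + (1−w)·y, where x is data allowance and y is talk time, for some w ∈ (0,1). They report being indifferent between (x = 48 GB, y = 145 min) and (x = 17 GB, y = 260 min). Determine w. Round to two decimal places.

w = 0.79

Indifference: w·48 + (1−w)·145 = w·17 + (1−w)·260.
w·(48−17) = (1−w)·(260−145), i.e. w·31 = (1−w)·115.
So w/(1−w) = 115/31 = 3.7097, giving w = 115/(31+115) = 0.79.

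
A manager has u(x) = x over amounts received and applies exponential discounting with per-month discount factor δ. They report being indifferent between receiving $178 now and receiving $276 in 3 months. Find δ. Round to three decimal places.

Indifference means u(178) = δ^3 · u(276), so δ^3 = u(178)/u(276).
With u(x) = x: δ^3 = 178/276 = 0.64493.
So δ = 0.64493^(1/3) ≈ 0.864.

δ ≈ 0.864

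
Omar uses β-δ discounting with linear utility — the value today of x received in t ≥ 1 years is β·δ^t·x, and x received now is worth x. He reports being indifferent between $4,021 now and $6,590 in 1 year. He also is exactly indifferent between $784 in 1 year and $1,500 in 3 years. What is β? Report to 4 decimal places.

β ≈ 0.8440

Both payoffs in the second observation are in the future, so β drops out: δ^1·784 = δ^3·1500 ⇒ δ^2 = 784/1500 = 0.52267, so δ = 0.72296.
Substituting δ into 4021 = β·δ·6590: β = 4021/(4764.286) ≈ 0.8440.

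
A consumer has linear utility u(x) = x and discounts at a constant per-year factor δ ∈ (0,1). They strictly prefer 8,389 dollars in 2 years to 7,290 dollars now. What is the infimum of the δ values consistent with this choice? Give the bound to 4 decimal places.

δ > 0.9322

The preference means 7290 < δ^2·8389.
Dividing by 8389: δ^2 > 0.86900. Both sides are positive, so the square root keeps the direction.
δ > 0.86900^(1/2) = 0.9322.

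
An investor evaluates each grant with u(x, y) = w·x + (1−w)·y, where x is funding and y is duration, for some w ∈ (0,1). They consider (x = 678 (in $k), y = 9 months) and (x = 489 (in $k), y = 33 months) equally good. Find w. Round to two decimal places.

w = 0.11

Equating utilities: w·678 + (1−w)·9 = w·489 + (1−w)·33.
w·(678−489) = (1−w)·(33−9), i.e. w·189 = (1−w)·24.
So w/(1−w) = 24/189 = 0.1270, giving w = 24/(189+24) = 0.11.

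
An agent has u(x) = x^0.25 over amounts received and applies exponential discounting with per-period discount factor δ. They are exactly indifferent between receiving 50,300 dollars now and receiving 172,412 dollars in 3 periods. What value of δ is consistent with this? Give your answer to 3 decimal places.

Indifference means u(50300) = δ^3 · u(172412), so δ^3 = u(50300)/u(172412).
Since u(x) = x^0.25, δ^3 = (50300/172412)^0.25 = 0.29174^0.25 = 0.73494.
So δ = 0.73494^(1/3) ≈ 0.902.

δ ≈ 0.902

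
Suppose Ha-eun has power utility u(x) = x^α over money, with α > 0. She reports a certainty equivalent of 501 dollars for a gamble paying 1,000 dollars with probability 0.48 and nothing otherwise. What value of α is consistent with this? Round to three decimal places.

α ≈ 1.062

EU(lottery) = 0.48·1000^α + 0.52·0 = 0.48·1000^α.
Setting u(501) equal to that: 501^α = 0.48·1000^α ⇒ (501/1000)^α = 0.48.
Taking logs: α·ln(501/1000) = ln(0.48), so α = -0.733969 / -0.691149 ≈ 1.062.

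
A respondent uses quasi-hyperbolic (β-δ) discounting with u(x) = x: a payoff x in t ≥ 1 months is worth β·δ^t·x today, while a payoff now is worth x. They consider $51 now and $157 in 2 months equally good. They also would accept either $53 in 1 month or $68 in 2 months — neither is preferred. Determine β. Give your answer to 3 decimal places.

Both payoffs in the second observation are in the future, so β drops out: δ^1·53 = δ^2·68 ⇒ δ = 53/68 = 0.77941.
The first indifference: 51 = β·δ^2·157, so β = 51/(δ^2·157) = 51/(0.60748·157) ≈ 0.535.

β ≈ 0.535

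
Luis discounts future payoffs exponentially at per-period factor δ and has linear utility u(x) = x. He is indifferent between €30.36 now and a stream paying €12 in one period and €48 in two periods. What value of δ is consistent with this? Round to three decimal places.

δ ≈ 0.680

Present value of the stream is 12·δ + 48·δ². Indifference gives 12δ + 48δ² = 30.36.
Rearranged: 48δ² + 12δ − 30.36 = 0.
δ = (−12 + √(12² + 4·48·30.36)) / (2·48) = (−12 + √5973.12) / 96 ≈ 0.680.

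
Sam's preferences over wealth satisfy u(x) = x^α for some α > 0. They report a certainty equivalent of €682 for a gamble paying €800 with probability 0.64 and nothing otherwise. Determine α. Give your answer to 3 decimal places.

Since u(0) = 0, the lottery's EU is 0.64·800^α.
Setting u(682) equal to that: 682^α = 0.64·800^α ⇒ (682/800)^α = 0.64.
α = ln(0.64) / ln(682/800) = -0.446287/-0.159582 ≈ 2.797.

α ≈ 2.797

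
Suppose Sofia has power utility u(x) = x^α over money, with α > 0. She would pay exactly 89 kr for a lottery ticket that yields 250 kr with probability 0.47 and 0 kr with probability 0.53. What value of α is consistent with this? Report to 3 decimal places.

α ≈ 0.731

Since u(0) = 0, the lottery's EU is 0.47·250^α.
Indifference: 89^α = 0.47·250^α, so (89/250)^α = 0.47.
Take logs: α = ln 0.47 / ln(89/250) ≈ 0.73103.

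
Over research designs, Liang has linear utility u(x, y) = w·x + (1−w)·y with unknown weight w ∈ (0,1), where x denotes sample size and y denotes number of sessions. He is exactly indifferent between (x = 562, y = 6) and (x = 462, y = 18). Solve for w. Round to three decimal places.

u(562,6) = u(462,18) means w·562 + (1−w)·6 = w·462 + (1−w)·18.
w·(562−462) = (1−w)·(18−6), i.e. w·100 = (1−w)·12.
Hence w = 12/(100+12) = 12/112 = 0.107.

w = 0.107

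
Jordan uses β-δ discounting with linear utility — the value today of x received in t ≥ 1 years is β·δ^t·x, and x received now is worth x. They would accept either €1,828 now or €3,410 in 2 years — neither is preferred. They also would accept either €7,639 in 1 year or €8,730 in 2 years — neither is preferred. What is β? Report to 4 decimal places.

β ≈ 0.7001

Both payoffs in the second observation are in the future, so β drops out: δ^1·7639 = δ^2·8730 ⇒ δ = 7639/8730 = 0.87503.
The first indifference: 1828 = β·δ^2·3410, so β = 1828/(δ^2·3410) = 1828/(0.76568·3410) ≈ 0.7001.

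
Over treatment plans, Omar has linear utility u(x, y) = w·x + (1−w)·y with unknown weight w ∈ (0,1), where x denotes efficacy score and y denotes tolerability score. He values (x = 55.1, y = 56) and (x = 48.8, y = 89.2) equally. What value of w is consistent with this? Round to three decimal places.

w = 0.841

u(55.1,56) = u(48.8,89.2) means w·55.1 + (1−w)·56 = w·48.8 + (1−w)·89.2.
Rearranging, 6.3·w − 33.2·(1−w) = 0.
So w/(1−w) = 33.2/6.3 = 5.2698, giving w = 33.2/(6.3+33.2) = 0.841.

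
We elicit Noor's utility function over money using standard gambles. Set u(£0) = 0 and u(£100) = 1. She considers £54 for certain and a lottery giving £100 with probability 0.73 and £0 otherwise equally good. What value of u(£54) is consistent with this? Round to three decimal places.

0.730

By the standard-gamble method, u(£54) is just the indifference probability on the best outcome: 0.73.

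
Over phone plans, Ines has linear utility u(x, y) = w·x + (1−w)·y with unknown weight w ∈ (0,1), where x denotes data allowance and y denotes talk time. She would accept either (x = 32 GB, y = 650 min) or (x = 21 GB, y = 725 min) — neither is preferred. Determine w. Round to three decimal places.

Equating utilities: w·32 + (1−w)·650 = w·21 + (1−w)·725.
Rearranging, 11·w − 75·(1−w) = 0.
So w/(1−w) = 75/11 = 6.8182, giving w = 75/(11+75) = 0.872.

w = 0.872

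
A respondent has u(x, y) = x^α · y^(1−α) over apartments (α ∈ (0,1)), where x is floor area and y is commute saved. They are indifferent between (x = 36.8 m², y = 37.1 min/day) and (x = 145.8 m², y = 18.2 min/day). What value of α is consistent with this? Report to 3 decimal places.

Indifference: 36.8^α · 37.1^(1−α) = 145.8^α · 18.2^(1−α).
Taking logs: α·ln 36.8 + (1−α)·ln 37.1 = α·ln 145.8 + (1−α)·ln 18.2, i.e. α·-1.376738 = (1−α)·-0.712195.
Thus α·(-2.088933) = -0.712195, so α = -0.712195/-2.088933 ≈ 0.341.

α ≈ 0.341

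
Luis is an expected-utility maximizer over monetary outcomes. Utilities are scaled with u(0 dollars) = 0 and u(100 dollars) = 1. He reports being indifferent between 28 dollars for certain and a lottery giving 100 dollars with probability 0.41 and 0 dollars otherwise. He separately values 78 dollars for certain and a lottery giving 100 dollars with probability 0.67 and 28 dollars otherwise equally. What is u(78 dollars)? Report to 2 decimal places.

0.81

The first gamble pins u(28 dollars): it must equal 0.41·1 + 0.59·0 = 0.41.
Chaining: u(78 dollars) = 0.67·1.00 + 0.33·0.41 = 0.8053.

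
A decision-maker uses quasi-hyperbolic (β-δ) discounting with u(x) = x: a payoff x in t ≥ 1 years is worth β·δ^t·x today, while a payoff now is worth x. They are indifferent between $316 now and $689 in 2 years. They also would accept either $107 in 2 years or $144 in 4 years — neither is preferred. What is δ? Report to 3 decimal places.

δ ≈ 0.862

Both payoffs in the second observation are in the future, so β drops out: δ^2·107 = δ^4·144 ⇒ δ^2 = 107/144 = 0.74306, so δ = 0.86201.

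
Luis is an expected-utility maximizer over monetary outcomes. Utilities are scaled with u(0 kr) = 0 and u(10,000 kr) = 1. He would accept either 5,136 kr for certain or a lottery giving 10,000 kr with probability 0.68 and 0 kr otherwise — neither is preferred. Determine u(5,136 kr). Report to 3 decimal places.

u(5,136 kr) equals the lottery's expected utility: 0.68·1 + 0.32·0 = 0.68.

0.680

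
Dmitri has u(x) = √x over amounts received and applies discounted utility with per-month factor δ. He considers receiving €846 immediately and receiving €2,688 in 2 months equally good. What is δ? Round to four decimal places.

Equating discounted utilities: u(846) = δ^2·u(2688) ⇒ δ^2 = u(846)/u(2688).
With u(x) = √x: δ^2 = √846/√2688 = √(846/2688) = 0.56101.
Hence δ = (0.56101)^(1/2) = 0.749006.

δ ≈ 0.7490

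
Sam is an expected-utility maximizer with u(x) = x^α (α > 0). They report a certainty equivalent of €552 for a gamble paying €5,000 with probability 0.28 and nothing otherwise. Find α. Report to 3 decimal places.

α ≈ 0.578

EU(lottery) = 0.28·5000^α + 0.72·0 = 0.28·5000^α.
Indifference: 552^α = 0.28·5000^α, so (552/5000)^α = 0.28.
Taking logs: α·ln(552/5000) = ln(0.28), so α = -1.272966 / -2.203645 ≈ 0.578.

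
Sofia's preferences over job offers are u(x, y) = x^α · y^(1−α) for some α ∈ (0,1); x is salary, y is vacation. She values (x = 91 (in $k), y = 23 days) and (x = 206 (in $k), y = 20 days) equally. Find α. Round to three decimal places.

The Cobb–Douglas utilities coincide, so 91^α·23^(1−α) = 206^α·20^(1−α).
Rearrange to (91/206)^α = (20/23)^(1−α) and take logs: α·-0.817017 = (1−α)·-0.139762.
Thus α·(-0.956779) = -0.139762, so α = -0.139762/-0.956779 ≈ 0.146.

α ≈ 0.146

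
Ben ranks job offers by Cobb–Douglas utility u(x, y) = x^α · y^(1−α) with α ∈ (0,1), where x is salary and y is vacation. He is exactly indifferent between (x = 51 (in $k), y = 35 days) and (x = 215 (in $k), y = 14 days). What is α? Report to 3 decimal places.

α ≈ 0.389

The Cobb–Douglas utilities coincide, so 51^α·35^(1−α) = 215^α·14^(1−α).
(51/215)^α = (14/35)^(1−α); take logs: α·ln(51/215) = (1−α)·ln(14/35), i.e. α·-1.438812 = (1−α)·-0.916291.
So α/(1−α) = (-0.916291)/(-1.438812) = 0.636839, and α = 0.636839/1.636839 ≈ 0.389.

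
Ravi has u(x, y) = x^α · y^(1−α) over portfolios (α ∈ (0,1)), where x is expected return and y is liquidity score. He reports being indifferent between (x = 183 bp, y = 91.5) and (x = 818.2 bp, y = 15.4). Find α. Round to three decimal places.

Indifference: 183^α · 91.5^(1−α) = 818.2^α · 15.4^(1−α).
Taking logs: α·ln 183 + (1−α)·ln 91.5 = α·ln 818.2 + (1−α)·ln 15.4, i.e. α·-1.497621 = (1−α)·-1.781971.
So α/(1−α) = (-1.781971)/(-1.497621) = 1.189868, and α = 1.189868/2.189868 ≈ 0.543.

α ≈ 0.543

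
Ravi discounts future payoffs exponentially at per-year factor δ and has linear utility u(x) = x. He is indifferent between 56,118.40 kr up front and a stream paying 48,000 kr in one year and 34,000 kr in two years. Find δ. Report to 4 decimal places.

δ ≈ 0.7600

The stream is worth 48000δ + 34000δ² today, so 48000δ + 34000δ² = 56118.40.
Rearranged: 34000δ² + 48000δ − 56118.40 = 0.
By the quadratic formula (taking the positive root), δ = (−48000 + √9936102400.00) / 68000 ≈ 0.7600.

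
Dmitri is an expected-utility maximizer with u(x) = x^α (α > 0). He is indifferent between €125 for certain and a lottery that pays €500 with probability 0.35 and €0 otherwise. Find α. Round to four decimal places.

α ≈ 0.7573

Since u(0) = 0, the lottery's EU is 0.35·500^α.
Indifference: 125^α = 0.35·500^α, so (125/500)^α = 0.35.
Take logs: α = ln 0.35 / ln(125/500) ≈ 0.757287.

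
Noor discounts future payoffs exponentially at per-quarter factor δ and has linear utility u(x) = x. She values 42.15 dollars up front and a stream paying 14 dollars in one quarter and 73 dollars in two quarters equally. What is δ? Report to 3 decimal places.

Present value of the stream is 14·δ + 73·δ². Indifference gives 14δ + 73δ² = 42.15.
That is, 73δ² + 14δ − 42.15 = 0, a quadratic in δ.
δ = (−14 + √(14² + 4·73·42.15)) / (2·73) = (−14 + √12503.80) / 146 ≈ 0.670.

δ ≈ 0.670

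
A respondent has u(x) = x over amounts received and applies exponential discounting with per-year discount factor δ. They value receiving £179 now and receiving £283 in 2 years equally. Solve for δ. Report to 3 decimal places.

δ ≈ 0.795

The payoff in 2 years is discounted by δ^2, so u(179) = δ^2·u(283) and δ^2 = u(179)/u(283).
With u(x) = x: δ^2 = 179/283 = 0.63251.
Taking the square root: δ = 0.63251^(1/2) ≈ 0.795.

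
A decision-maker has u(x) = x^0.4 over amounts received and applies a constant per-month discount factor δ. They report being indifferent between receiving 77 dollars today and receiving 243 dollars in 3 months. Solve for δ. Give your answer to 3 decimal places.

The payoff in 3 months is discounted by δ^3, so u(77) = δ^3·u(243) and δ^3 = u(77)/u(243).
With u(x) = x^0.4: δ^3 = 77^0.4/243^0.4 = (77/243)^0.4 = 0.63147.
So δ = 0.63147^(1/3) ≈ 0.858.

δ ≈ 0.858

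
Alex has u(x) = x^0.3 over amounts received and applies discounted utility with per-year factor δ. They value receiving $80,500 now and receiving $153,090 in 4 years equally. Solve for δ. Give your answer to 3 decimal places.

The payoff in 4 years is discounted by δ^4, so u(80500) = δ^4·u(153090) and δ^4 = u(80500)/u(153090).
With u(x) = x^0.3: δ^4 = 80500^0.3/153090^0.3 = (80500/153090)^0.3 = 0.82462.
Taking the 4th root: δ = 0.82462^(1/4) ≈ 0.953.

δ ≈ 0.953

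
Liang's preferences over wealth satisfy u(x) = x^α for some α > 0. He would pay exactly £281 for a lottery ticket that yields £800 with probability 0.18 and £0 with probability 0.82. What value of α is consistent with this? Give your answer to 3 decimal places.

Since u(0) = 0, the lottery's EU is 0.18·800^α.
Setting u(281) equal to that: 281^α = 0.18·800^α ⇒ (281/800)^α = 0.18.
α = ln(0.18) / ln(281/800) = -1.714798/-1.046257 ≈ 1.639.

α ≈ 1.639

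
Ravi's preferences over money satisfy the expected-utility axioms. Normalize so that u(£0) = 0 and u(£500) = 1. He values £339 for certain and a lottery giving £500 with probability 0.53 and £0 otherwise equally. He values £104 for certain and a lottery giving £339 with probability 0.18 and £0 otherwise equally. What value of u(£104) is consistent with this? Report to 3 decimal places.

0.095

From the first indifference, u(£339) = 0.53·u(£500) + 0.47·u(£0) = 0.53·1 + 0.47·0 = 0.53.
Then u(£104) = 0.18·u(£339) + 0.82·u(£0) = 0.18·0.53 + 0.82·0.00 = 0.0954.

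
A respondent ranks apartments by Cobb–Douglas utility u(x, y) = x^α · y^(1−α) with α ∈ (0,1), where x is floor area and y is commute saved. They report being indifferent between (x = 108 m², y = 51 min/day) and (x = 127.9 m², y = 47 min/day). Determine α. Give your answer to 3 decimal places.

Indifference: 108^α · 51^(1−α) = 127.9^α · 47^(1−α).
Rearrange to (108/127.9)^α = (47/51)^(1−α) and take logs: α·-0.169117 = (1−α)·-0.081678.
So α/(1−α) = (-0.081678)/(-0.169117) = 0.482967, and α = 0.482967/1.482967 ≈ 0.326.

α ≈ 0.326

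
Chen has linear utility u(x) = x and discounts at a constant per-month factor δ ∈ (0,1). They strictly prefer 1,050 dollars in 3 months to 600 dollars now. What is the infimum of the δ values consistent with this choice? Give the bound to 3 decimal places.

δ > 0.830

The preference means 600 < δ^3·1050.
Dividing by 1050: δ^3 > 0.57143. Both sides are positive, so the cube root keeps the direction.
δ > (600/1050)^(1/3) ≈ 0.830.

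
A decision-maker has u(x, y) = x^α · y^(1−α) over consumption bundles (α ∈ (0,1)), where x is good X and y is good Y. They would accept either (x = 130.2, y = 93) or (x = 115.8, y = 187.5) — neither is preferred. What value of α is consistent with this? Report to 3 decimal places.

Indifference: 130.2^α · 93^(1−α) = 115.8^α · 187.5^(1−α).
Rearrange to (130.2/115.8)^α = (187.5/93)^(1−α) and take logs: α·0.117207 = (1−α)·0.701179.
So α/(1−α) = (0.701179)/(0.117207) = 5.982399, and α = 5.982399/6.982399 ≈ 0.857.

α ≈ 0.857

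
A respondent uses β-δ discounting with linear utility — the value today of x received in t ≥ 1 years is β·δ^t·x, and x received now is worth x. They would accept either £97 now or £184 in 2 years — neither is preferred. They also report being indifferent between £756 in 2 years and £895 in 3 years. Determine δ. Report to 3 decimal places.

The second indifference involves only future payoffs, so β cancels: β·δ^2·756 = β·δ^3·895, giving δ = 756/895 = 0.84469.

δ ≈ 0.845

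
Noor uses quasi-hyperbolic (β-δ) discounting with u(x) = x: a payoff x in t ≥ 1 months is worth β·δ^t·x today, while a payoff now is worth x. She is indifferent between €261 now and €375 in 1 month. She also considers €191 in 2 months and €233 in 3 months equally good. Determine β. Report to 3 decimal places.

The second indifference involves only future payoffs, so β cancels: β·δ^2·191 = β·δ^3·233, giving δ = 191/233 = 0.81974.
Substituting δ into 261 = β·δ·375: β = 261/(307.403) ≈ 0.849.

β ≈ 0.849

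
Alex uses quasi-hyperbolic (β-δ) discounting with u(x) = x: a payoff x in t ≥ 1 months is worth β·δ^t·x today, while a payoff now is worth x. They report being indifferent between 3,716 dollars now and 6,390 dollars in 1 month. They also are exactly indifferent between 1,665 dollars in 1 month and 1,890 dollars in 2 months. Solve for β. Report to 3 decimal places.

β ≈ 0.660

From the later pair, β·δ^1·1665 = β·δ^2·1890; dividing through, δ = 1665/1890 = 0.88095.
Substituting δ into 3716 = β·δ·6390: β = 3716/(5629.286) ≈ 0.660.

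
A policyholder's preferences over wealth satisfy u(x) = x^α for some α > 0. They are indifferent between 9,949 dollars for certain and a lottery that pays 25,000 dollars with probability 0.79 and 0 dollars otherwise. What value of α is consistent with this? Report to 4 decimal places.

α ≈ 0.2558

The lottery's expected utility is 0.79·u(25000) + 0.21·u(0) = 0.79·25000^α (since u(0) = 0 for α > 0).
Indifference: 9949^α = 0.79·25000^α, so (9949/25000)^α = 0.79.
α = ln(0.79) / ln(9949/25000) = -0.2357223/-0.9214038 ≈ 0.2558.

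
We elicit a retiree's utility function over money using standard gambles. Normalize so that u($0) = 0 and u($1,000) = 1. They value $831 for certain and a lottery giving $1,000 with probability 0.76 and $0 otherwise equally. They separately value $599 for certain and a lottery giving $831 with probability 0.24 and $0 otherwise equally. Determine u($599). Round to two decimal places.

0.18

From the first indifference, u($831) = 0.76·u($1,000) + 0.24·u($0) = 0.76·1 + 0.24·0 = 0.76.
The second indifference gives u($599) = 0.24·u($831) + 0.76·u($0) = 0.24·0.76 + 0.76·0.00 = 0.1824.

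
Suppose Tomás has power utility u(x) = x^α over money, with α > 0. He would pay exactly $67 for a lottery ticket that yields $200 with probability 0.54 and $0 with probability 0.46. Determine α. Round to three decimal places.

α ≈ 0.563

Since u(0) = 0, the lottery's EU is 0.54·200^α.
Setting u(67) equal to that: 67^α = 0.54·200^α ⇒ (67/200)^α = 0.54.
Take logs: α = ln 0.54 / ln(67/200) ≈ 0.56343.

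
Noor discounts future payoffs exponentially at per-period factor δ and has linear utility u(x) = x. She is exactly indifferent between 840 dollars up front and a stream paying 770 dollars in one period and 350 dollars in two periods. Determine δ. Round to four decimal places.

The stream is worth 770δ + 350δ² today, so 770δ + 350δ² = 840.
Rearranged: 350δ² + 770δ − 840 = 0.
The positive root is δ = [−770 + √(770² + 4·350·840)] / (2·350) = (−770 + 1330.000)/700 ≈ 0.8000.

δ ≈ 0.8000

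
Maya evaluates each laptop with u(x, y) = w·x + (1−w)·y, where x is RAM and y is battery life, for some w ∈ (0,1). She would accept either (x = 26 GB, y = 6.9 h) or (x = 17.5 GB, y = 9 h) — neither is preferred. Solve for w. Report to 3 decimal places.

w = 0.198

Equating utilities: w·26 + (1−w)·6.9 = w·17.5 + (1−w)·9.
Rearranging, 8.5·w − 2.1·(1−w) = 0.
So w/(1−w) = 2.1/8.5 = 0.2471, giving w = 2.1/(8.5+2.1) = 0.198.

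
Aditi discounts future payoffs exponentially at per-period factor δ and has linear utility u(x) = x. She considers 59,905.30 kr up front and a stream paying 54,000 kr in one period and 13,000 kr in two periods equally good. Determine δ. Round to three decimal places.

The stream is worth 54000δ + 13000δ² today, so 54000δ + 13000δ² = 59905.30.
So 13000δ² + 54000δ − 59905.30 = 0.
The positive root is δ = [−54000 + √(54000² + 4·13000·59905.30)] / (2·13000) = (−54000 + 77660.000)/26000 ≈ 0.910.

δ ≈ 0.910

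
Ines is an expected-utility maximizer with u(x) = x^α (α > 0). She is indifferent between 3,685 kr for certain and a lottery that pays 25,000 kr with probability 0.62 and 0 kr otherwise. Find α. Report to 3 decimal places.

Since u(0) = 0, the lottery's EU is 0.62·25000^α.
Setting u(3685) equal to that: 3685^α = 0.62·25000^α ⇒ (3685/25000)^α = 0.62.
α = ln(0.62) / ln(3685/25000) = -0.478036/-1.914605 ≈ 0.250.

α ≈ 0.250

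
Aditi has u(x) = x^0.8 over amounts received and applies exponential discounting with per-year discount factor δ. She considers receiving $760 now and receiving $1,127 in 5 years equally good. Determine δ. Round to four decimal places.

δ ≈ 0.9389

Equating discounted utilities: u(760) = δ^5·u(1127) ⇒ δ^5 = u(760)/u(1127).
Since u(x) = x^0.8, δ^5 = (760/1127)^0.8 = 0.67436^0.8 = 0.72965.
So δ = 0.72965^(1/5) ≈ 0.9389.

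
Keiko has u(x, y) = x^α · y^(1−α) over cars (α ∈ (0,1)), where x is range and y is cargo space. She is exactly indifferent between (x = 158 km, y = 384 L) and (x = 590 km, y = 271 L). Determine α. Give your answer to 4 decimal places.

α ≈ 0.2092

Set the two utilities equal: 158^α·384^(1−α) = 590^α·271^(1−α).
Taking logs: α·ln 158 + (1−α)·ln 384 = α·ln 590 + (1−α)·ln 271, i.e. α·-1.3175275 = (1−α)·-0.3485237.
So α/(1−α) = (-0.3485237)/(-1.3175275) = 0.2645286, and α = 0.2645286/1.2645286 ≈ 0.2092.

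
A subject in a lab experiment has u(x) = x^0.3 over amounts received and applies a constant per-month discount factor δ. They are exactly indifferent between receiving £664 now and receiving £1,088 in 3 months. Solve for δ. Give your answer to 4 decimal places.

δ ≈ 0.9518

Equating discounted utilities: u(664) = δ^3·u(1088) ⇒ δ^3 = u(664)/u(1088).
With u(x) = x^0.3: δ^3 = 664^0.3/1088^0.3 = (664/1088)^0.3 = 0.86231.
Taking the cube root: δ = 0.86231^(1/3) ≈ 0.9518.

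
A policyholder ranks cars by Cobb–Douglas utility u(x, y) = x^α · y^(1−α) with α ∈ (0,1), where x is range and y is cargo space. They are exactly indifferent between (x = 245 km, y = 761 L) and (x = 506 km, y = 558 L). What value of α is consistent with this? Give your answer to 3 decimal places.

α ≈ 0.300

Indifference: 245^α · 761^(1−α) = 506^α · 558^(1−α).
Taking logs: α·ln 245 + (1−α)·ln 761 = α·ln 506 + (1−α)·ln 558, i.e. α·-0.725278 = (1−α)·-0.310274.
Thus α·(-1.035552) = -0.310274, so α = -0.310274/-1.035552 ≈ 0.300.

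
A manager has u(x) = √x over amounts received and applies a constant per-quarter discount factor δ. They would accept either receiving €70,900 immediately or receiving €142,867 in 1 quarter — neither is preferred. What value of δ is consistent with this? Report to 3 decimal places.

δ ≈ 0.704

Indifference means u(70900) = δ · u(142867), so δ = u(70900)/u(142867).
With u(x) = √x: δ = √70900/√142867 = √(70900/142867) = 0.70446.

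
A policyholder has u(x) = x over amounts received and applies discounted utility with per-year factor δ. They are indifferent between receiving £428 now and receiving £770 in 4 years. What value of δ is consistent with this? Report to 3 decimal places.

The payoff in 4 years is discounted by δ^4, so u(428) = δ^4·u(770) and δ^4 = u(428)/u(770).
With u(x) = x: δ^4 = 428/770 = 0.55584.
So δ = 0.55584^(1/4) ≈ 0.863.

δ ≈ 0.863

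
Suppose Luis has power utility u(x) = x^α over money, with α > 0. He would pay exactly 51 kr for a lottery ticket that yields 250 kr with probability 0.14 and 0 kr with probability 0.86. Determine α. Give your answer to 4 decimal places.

Since u(0) = 0, the lottery's EU is 0.14·250^α.
Setting u(51) equal to that: 51^α = 0.14·250^α ⇒ (51/250)^α = 0.14.
Take logs: α = ln 0.14 / ln(51/250) ≈ 1.236833.

α ≈ 1.2368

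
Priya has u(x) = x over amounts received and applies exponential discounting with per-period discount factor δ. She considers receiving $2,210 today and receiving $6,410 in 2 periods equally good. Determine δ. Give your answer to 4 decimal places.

Equating discounted utilities: u(2210) = δ^2·u(6410) ⇒ δ^2 = u(2210)/u(6410).
With u(x) = x: δ^2 = 2210/6410 = 0.34477.
Taking the square root: δ = 0.34477^(1/2) ≈ 0.5872.

δ ≈ 0.5872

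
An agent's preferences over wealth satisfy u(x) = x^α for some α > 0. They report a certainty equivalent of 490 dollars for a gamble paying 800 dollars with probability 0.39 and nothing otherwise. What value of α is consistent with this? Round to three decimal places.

α ≈ 1.921

Since u(0) = 0, the lottery's EU is 0.39·800^α.
Setting u(490) equal to that: 490^α = 0.39·800^α ⇒ (490/800)^α = 0.39.
Taking logs: α·ln(490/800) = ln(0.39), so α = -0.941609 / -0.490206 ≈ 1.921.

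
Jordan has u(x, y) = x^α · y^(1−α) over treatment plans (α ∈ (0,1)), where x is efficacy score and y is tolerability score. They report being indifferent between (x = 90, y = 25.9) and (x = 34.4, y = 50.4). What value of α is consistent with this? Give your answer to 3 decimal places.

The Cobb–Douglas utilities coincide, so 90^α·25.9^(1−α) = 34.4^α·50.4^(1−α).
Taking logs: α·ln 90 + (1−α)·ln 25.9 = α·ln 34.4 + (1−α)·ln 50.4, i.e. α·0.961753 = (1−α)·0.665748.
So α/(1−α) = (0.665748)/(0.961753) = 0.692223, and α = 0.692223/1.692223 ≈ 0.409.

α ≈ 0.409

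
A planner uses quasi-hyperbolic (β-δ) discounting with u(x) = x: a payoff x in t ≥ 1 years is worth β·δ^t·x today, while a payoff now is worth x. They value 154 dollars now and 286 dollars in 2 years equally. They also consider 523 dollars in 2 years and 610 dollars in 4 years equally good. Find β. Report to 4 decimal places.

β ≈ 0.6280

From the later pair, β·δ^2·523 = β·δ^4·610; dividing through, δ^2 = 523/610 = 0.85738, so δ = 0.92595.
Substituting δ into 154 = β·δ^2·286: β = 154/(245.210) ≈ 0.6280.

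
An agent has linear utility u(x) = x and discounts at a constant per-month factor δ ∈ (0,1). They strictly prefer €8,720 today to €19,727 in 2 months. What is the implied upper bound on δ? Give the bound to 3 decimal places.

Comparing present values: 8720 > δ^2·19727.
Hence δ^2 < 8720/19727 = 0.44203, and x ↦ x^(1/2) is increasing on (0,∞).
δ < 0.44203^(1/2) = 0.665.

δ < 0.665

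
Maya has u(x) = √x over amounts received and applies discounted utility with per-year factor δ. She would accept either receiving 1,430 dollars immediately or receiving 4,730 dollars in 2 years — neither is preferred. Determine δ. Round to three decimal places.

The payoff in 2 years is discounted by δ^2, so u(1430) = δ^2·u(4730) and δ^2 = u(1430)/u(4730).
With u(x) = √x: δ^2 = √1430/√4730 = √(1430/4730) = 0.54984.
Taking the square root: δ = 0.54984^(1/2) ≈ 0.742.

δ ≈ 0.742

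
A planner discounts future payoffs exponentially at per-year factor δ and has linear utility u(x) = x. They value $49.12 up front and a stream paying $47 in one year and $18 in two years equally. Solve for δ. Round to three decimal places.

δ ≈ 0.800

Equating present values: 49.12 = 47δ + 18δ².
Rearranged: 18δ² + 47δ − 49.12 = 0.
The positive root is δ = [−47 + √(47² + 4·18·49.12)] / (2·18) = (−47 + 75.800)/36 ≈ 0.800.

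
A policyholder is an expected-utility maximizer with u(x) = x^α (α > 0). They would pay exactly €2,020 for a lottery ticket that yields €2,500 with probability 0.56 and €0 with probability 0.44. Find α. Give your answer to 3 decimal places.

α ≈ 2.720

The lottery's expected utility is 0.56·u(2500) + 0.44·u(0) = 0.56·2500^α (since u(0) = 0 for α > 0).
Setting u(2020) equal to that: 2020^α = 0.56·2500^α ⇒ (2020/2500)^α = 0.56.
Take logs: α = ln 0.56 / ln(2020/2500) ≈ 2.71969.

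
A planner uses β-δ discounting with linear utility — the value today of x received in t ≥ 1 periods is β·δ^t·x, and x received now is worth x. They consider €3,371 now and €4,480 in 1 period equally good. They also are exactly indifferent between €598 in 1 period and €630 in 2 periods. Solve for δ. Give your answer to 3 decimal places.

The second indifference involves only future payoffs, so β cancels: β·δ^1·598 = β·δ^2·630, giving δ = 598/630 = 0.94921.

δ ≈ 0.949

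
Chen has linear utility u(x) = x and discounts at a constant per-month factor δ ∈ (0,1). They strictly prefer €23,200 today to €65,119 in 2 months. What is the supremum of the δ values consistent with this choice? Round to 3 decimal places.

δ < 0.597

Under u(x) = x this choice says 23200 > δ^2·65119.
Hence δ^2 < 23200/65119 = 0.35627, and x ↦ x^(1/2) is increasing on (0,∞).
δ < 0.35627^(1/2) = 0.597.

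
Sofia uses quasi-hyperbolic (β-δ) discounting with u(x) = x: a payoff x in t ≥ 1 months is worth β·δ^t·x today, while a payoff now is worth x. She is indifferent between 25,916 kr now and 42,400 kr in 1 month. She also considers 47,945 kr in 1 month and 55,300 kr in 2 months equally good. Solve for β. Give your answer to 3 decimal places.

Both payoffs in the second observation are in the future, so β drops out: δ^1·47945 = δ^2·55300 ⇒ δ = 47945/55300 = 0.86700.
Substituting δ into 25916 = β·δ·42400: β = 25916/(36760.723) ≈ 0.705.

β ≈ 0.705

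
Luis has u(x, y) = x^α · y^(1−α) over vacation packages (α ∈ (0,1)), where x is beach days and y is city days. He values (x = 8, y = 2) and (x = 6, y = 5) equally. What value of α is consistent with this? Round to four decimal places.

α ≈ 0.7611

Indifference: 8^α · 2^(1−α) = 6^α · 5^(1−α).
(8/6)^α = (5/2)^(1−α); take logs: α·ln(8/6) = (1−α)·ln(5/2), i.e. α·0.2876821 = (1−α)·0.9162907.
Thus α·(1.2039728) = 0.9162907, so α = 0.9162907/1.2039728 ≈ 0.7611.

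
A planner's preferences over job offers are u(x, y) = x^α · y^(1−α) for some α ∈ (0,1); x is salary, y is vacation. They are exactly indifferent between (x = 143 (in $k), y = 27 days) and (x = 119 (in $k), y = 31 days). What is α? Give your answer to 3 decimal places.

Set the two utilities equal: 143^α·27^(1−α) = 119^α·31^(1−α).
Rearrange to (143/119)^α = (31/27)^(1−α) and take logs: α·0.183721 = (1−α)·0.138150.
Thus α·(0.321871) = 0.138150, so α = 0.138150/0.321871 ≈ 0.429.

α ≈ 0.429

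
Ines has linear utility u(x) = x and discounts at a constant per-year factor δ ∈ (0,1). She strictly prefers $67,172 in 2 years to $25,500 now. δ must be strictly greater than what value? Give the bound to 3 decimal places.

Under u(x) = x this choice says 25500 < δ^2·67172.
So δ^2 > 25500/67172 = 0.37962; taking the square root of both positive sides preserves the inequality.
δ > (25500/67172)^(1/2) ≈ 0.616.

δ > 0.616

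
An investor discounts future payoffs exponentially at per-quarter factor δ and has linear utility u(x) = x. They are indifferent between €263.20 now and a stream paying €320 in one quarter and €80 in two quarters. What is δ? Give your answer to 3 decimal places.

Equating present values: 263.20 = 320δ + 80δ².
That is, 80δ² + 320δ − 263.20 = 0, a quadratic in δ.
The positive root is δ = [−320 + √(320² + 4·80·263.20)] / (2·80) = (−320 + 432.000)/160 ≈ 0.700.

δ ≈ 0.700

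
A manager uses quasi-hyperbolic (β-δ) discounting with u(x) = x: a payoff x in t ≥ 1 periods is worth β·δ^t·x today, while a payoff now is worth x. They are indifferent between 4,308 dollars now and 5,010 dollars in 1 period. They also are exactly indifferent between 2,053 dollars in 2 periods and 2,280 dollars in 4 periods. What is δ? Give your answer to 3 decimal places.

δ ≈ 0.949

Both payoffs in the second observation are in the future, so β drops out: δ^2·2053 = δ^4·2280 ⇒ δ^2 = 2053/2280 = 0.90044, so δ = 0.94891.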